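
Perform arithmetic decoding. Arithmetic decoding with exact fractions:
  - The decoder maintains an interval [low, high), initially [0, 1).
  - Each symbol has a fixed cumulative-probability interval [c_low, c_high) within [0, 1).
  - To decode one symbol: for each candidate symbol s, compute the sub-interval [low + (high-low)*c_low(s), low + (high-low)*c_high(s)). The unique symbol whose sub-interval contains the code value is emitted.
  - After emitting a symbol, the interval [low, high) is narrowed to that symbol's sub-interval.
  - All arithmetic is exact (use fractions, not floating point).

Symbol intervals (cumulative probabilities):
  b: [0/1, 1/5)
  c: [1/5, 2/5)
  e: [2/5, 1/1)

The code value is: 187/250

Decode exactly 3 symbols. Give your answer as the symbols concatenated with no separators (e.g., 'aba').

Answer: eec

Derivation:
Step 1: interval [0/1, 1/1), width = 1/1 - 0/1 = 1/1
  'b': [0/1 + 1/1*0/1, 0/1 + 1/1*1/5) = [0/1, 1/5)
  'c': [0/1 + 1/1*1/5, 0/1 + 1/1*2/5) = [1/5, 2/5)
  'e': [0/1 + 1/1*2/5, 0/1 + 1/1*1/1) = [2/5, 1/1) <- contains code 187/250
  emit 'e', narrow to [2/5, 1/1)
Step 2: interval [2/5, 1/1), width = 1/1 - 2/5 = 3/5
  'b': [2/5 + 3/5*0/1, 2/5 + 3/5*1/5) = [2/5, 13/25)
  'c': [2/5 + 3/5*1/5, 2/5 + 3/5*2/5) = [13/25, 16/25)
  'e': [2/5 + 3/5*2/5, 2/5 + 3/5*1/1) = [16/25, 1/1) <- contains code 187/250
  emit 'e', narrow to [16/25, 1/1)
Step 3: interval [16/25, 1/1), width = 1/1 - 16/25 = 9/25
  'b': [16/25 + 9/25*0/1, 16/25 + 9/25*1/5) = [16/25, 89/125)
  'c': [16/25 + 9/25*1/5, 16/25 + 9/25*2/5) = [89/125, 98/125) <- contains code 187/250
  'e': [16/25 + 9/25*2/5, 16/25 + 9/25*1/1) = [98/125, 1/1)
  emit 'c', narrow to [89/125, 98/125)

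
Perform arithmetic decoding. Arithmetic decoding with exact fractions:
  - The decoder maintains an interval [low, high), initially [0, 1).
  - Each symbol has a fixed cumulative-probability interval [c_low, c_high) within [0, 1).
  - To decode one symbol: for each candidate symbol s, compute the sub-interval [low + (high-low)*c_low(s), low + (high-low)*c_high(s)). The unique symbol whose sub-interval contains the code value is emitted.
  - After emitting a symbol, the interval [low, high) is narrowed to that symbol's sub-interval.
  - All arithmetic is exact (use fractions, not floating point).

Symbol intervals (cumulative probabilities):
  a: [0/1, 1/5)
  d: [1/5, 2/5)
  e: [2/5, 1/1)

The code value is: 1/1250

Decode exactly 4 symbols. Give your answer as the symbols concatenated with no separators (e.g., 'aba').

Answer: aaaa

Derivation:
Step 1: interval [0/1, 1/1), width = 1/1 - 0/1 = 1/1
  'a': [0/1 + 1/1*0/1, 0/1 + 1/1*1/5) = [0/1, 1/5) <- contains code 1/1250
  'd': [0/1 + 1/1*1/5, 0/1 + 1/1*2/5) = [1/5, 2/5)
  'e': [0/1 + 1/1*2/5, 0/1 + 1/1*1/1) = [2/5, 1/1)
  emit 'a', narrow to [0/1, 1/5)
Step 2: interval [0/1, 1/5), width = 1/5 - 0/1 = 1/5
  'a': [0/1 + 1/5*0/1, 0/1 + 1/5*1/5) = [0/1, 1/25) <- contains code 1/1250
  'd': [0/1 + 1/5*1/5, 0/1 + 1/5*2/5) = [1/25, 2/25)
  'e': [0/1 + 1/5*2/5, 0/1 + 1/5*1/1) = [2/25, 1/5)
  emit 'a', narrow to [0/1, 1/25)
Step 3: interval [0/1, 1/25), width = 1/25 - 0/1 = 1/25
  'a': [0/1 + 1/25*0/1, 0/1 + 1/25*1/5) = [0/1, 1/125) <- contains code 1/1250
  'd': [0/1 + 1/25*1/5, 0/1 + 1/25*2/5) = [1/125, 2/125)
  'e': [0/1 + 1/25*2/5, 0/1 + 1/25*1/1) = [2/125, 1/25)
  emit 'a', narrow to [0/1, 1/125)
Step 4: interval [0/1, 1/125), width = 1/125 - 0/1 = 1/125
  'a': [0/1 + 1/125*0/1, 0/1 + 1/125*1/5) = [0/1, 1/625) <- contains code 1/1250
  'd': [0/1 + 1/125*1/5, 0/1 + 1/125*2/5) = [1/625, 2/625)
  'e': [0/1 + 1/125*2/5, 0/1 + 1/125*1/1) = [2/625, 1/125)
  emit 'a', narrow to [0/1, 1/625)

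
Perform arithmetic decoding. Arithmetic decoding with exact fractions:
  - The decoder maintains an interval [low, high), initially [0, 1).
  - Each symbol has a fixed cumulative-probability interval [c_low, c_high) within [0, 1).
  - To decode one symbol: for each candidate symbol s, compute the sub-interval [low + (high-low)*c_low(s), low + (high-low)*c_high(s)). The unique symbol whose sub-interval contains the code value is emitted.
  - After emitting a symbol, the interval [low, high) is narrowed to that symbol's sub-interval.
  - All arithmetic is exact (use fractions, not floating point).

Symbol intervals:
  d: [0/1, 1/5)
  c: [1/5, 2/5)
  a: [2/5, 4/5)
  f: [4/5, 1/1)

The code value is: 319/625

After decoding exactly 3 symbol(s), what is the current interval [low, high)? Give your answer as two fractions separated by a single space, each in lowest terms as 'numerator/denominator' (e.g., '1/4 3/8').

Step 1: interval [0/1, 1/1), width = 1/1 - 0/1 = 1/1
  'd': [0/1 + 1/1*0/1, 0/1 + 1/1*1/5) = [0/1, 1/5)
  'c': [0/1 + 1/1*1/5, 0/1 + 1/1*2/5) = [1/5, 2/5)
  'a': [0/1 + 1/1*2/5, 0/1 + 1/1*4/5) = [2/5, 4/5) <- contains code 319/625
  'f': [0/1 + 1/1*4/5, 0/1 + 1/1*1/1) = [4/5, 1/1)
  emit 'a', narrow to [2/5, 4/5)
Step 2: interval [2/5, 4/5), width = 4/5 - 2/5 = 2/5
  'd': [2/5 + 2/5*0/1, 2/5 + 2/5*1/5) = [2/5, 12/25)
  'c': [2/5 + 2/5*1/5, 2/5 + 2/5*2/5) = [12/25, 14/25) <- contains code 319/625
  'a': [2/5 + 2/5*2/5, 2/5 + 2/5*4/5) = [14/25, 18/25)
  'f': [2/5 + 2/5*4/5, 2/5 + 2/5*1/1) = [18/25, 4/5)
  emit 'c', narrow to [12/25, 14/25)
Step 3: interval [12/25, 14/25), width = 14/25 - 12/25 = 2/25
  'd': [12/25 + 2/25*0/1, 12/25 + 2/25*1/5) = [12/25, 62/125)
  'c': [12/25 + 2/25*1/5, 12/25 + 2/25*2/5) = [62/125, 64/125) <- contains code 319/625
  'a': [12/25 + 2/25*2/5, 12/25 + 2/25*4/5) = [64/125, 68/125)
  'f': [12/25 + 2/25*4/5, 12/25 + 2/25*1/1) = [68/125, 14/25)
  emit 'c', narrow to [62/125, 64/125)

Answer: 62/125 64/125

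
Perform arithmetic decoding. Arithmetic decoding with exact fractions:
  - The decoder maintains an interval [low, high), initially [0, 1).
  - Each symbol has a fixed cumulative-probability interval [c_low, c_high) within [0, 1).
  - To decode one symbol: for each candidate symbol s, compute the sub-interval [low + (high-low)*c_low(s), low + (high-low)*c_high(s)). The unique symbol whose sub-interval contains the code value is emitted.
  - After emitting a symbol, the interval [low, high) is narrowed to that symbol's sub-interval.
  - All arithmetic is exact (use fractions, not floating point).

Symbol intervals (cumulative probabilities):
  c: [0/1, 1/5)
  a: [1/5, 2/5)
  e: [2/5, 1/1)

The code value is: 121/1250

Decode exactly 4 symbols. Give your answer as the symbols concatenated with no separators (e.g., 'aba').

Step 1: interval [0/1, 1/1), width = 1/1 - 0/1 = 1/1
  'c': [0/1 + 1/1*0/1, 0/1 + 1/1*1/5) = [0/1, 1/5) <- contains code 121/1250
  'a': [0/1 + 1/1*1/5, 0/1 + 1/1*2/5) = [1/5, 2/5)
  'e': [0/1 + 1/1*2/5, 0/1 + 1/1*1/1) = [2/5, 1/1)
  emit 'c', narrow to [0/1, 1/5)
Step 2: interval [0/1, 1/5), width = 1/5 - 0/1 = 1/5
  'c': [0/1 + 1/5*0/1, 0/1 + 1/5*1/5) = [0/1, 1/25)
  'a': [0/1 + 1/5*1/5, 0/1 + 1/5*2/5) = [1/25, 2/25)
  'e': [0/1 + 1/5*2/5, 0/1 + 1/5*1/1) = [2/25, 1/5) <- contains code 121/1250
  emit 'e', narrow to [2/25, 1/5)
Step 3: interval [2/25, 1/5), width = 1/5 - 2/25 = 3/25
  'c': [2/25 + 3/25*0/1, 2/25 + 3/25*1/5) = [2/25, 13/125) <- contains code 121/1250
  'a': [2/25 + 3/25*1/5, 2/25 + 3/25*2/5) = [13/125, 16/125)
  'e': [2/25 + 3/25*2/5, 2/25 + 3/25*1/1) = [16/125, 1/5)
  emit 'c', narrow to [2/25, 13/125)
Step 4: interval [2/25, 13/125), width = 13/125 - 2/25 = 3/125
  'c': [2/25 + 3/125*0/1, 2/25 + 3/125*1/5) = [2/25, 53/625)
  'a': [2/25 + 3/125*1/5, 2/25 + 3/125*2/5) = [53/625, 56/625)
  'e': [2/25 + 3/125*2/5, 2/25 + 3/125*1/1) = [56/625, 13/125) <- contains code 121/1250
  emit 'e', narrow to [56/625, 13/125)

Answer: cece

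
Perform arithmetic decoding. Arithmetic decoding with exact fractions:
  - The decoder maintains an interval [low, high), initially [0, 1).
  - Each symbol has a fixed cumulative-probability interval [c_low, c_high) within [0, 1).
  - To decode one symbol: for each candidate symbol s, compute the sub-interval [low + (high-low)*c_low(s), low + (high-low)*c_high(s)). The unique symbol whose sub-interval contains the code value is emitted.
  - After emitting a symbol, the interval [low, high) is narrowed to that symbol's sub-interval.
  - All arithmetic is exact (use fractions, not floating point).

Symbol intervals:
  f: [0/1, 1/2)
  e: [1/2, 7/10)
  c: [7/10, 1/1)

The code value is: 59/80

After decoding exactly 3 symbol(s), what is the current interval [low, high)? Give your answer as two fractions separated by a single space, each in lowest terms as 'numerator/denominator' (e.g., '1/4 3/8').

Answer: 7/10 31/40

Derivation:
Step 1: interval [0/1, 1/1), width = 1/1 - 0/1 = 1/1
  'f': [0/1 + 1/1*0/1, 0/1 + 1/1*1/2) = [0/1, 1/2)
  'e': [0/1 + 1/1*1/2, 0/1 + 1/1*7/10) = [1/2, 7/10)
  'c': [0/1 + 1/1*7/10, 0/1 + 1/1*1/1) = [7/10, 1/1) <- contains code 59/80
  emit 'c', narrow to [7/10, 1/1)
Step 2: interval [7/10, 1/1), width = 1/1 - 7/10 = 3/10
  'f': [7/10 + 3/10*0/1, 7/10 + 3/10*1/2) = [7/10, 17/20) <- contains code 59/80
  'e': [7/10 + 3/10*1/2, 7/10 + 3/10*7/10) = [17/20, 91/100)
  'c': [7/10 + 3/10*7/10, 7/10 + 3/10*1/1) = [91/100, 1/1)
  emit 'f', narrow to [7/10, 17/20)
Step 3: interval [7/10, 17/20), width = 17/20 - 7/10 = 3/20
  'f': [7/10 + 3/20*0/1, 7/10 + 3/20*1/2) = [7/10, 31/40) <- contains code 59/80
  'e': [7/10 + 3/20*1/2, 7/10 + 3/20*7/10) = [31/40, 161/200)
  'c': [7/10 + 3/20*7/10, 7/10 + 3/20*1/1) = [161/200, 17/20)
  emit 'f', narrow to [7/10, 31/40)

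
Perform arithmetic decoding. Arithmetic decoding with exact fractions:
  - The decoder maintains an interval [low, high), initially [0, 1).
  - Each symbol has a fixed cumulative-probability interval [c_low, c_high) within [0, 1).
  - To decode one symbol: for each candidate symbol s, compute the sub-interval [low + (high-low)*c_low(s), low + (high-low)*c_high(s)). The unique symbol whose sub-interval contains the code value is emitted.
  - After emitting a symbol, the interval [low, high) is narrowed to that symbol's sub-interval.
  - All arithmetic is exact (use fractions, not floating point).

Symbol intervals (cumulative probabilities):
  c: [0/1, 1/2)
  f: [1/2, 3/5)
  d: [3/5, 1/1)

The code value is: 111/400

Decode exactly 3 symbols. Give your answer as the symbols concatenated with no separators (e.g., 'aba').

Answer: cff

Derivation:
Step 1: interval [0/1, 1/1), width = 1/1 - 0/1 = 1/1
  'c': [0/1 + 1/1*0/1, 0/1 + 1/1*1/2) = [0/1, 1/2) <- contains code 111/400
  'f': [0/1 + 1/1*1/2, 0/1 + 1/1*3/5) = [1/2, 3/5)
  'd': [0/1 + 1/1*3/5, 0/1 + 1/1*1/1) = [3/5, 1/1)
  emit 'c', narrow to [0/1, 1/2)
Step 2: interval [0/1, 1/2), width = 1/2 - 0/1 = 1/2
  'c': [0/1 + 1/2*0/1, 0/1 + 1/2*1/2) = [0/1, 1/4)
  'f': [0/1 + 1/2*1/2, 0/1 + 1/2*3/5) = [1/4, 3/10) <- contains code 111/400
  'd': [0/1 + 1/2*3/5, 0/1 + 1/2*1/1) = [3/10, 1/2)
  emit 'f', narrow to [1/4, 3/10)
Step 3: interval [1/4, 3/10), width = 3/10 - 1/4 = 1/20
  'c': [1/4 + 1/20*0/1, 1/4 + 1/20*1/2) = [1/4, 11/40)
  'f': [1/4 + 1/20*1/2, 1/4 + 1/20*3/5) = [11/40, 7/25) <- contains code 111/400
  'd': [1/4 + 1/20*3/5, 1/4 + 1/20*1/1) = [7/25, 3/10)
  emit 'f', narrow to [11/40, 7/25)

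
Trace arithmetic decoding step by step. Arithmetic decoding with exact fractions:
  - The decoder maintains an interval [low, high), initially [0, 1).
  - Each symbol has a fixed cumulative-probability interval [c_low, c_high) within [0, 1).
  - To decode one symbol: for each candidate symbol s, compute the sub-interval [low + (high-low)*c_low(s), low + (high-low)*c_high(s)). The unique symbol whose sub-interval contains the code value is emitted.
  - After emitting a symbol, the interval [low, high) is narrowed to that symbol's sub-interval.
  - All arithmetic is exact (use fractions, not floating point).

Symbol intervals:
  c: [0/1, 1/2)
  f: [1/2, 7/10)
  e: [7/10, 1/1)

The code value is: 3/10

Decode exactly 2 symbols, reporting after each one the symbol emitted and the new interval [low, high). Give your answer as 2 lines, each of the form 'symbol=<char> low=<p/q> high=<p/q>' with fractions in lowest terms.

Answer: symbol=c low=0/1 high=1/2
symbol=f low=1/4 high=7/20

Derivation:
Step 1: interval [0/1, 1/1), width = 1/1 - 0/1 = 1/1
  'c': [0/1 + 1/1*0/1, 0/1 + 1/1*1/2) = [0/1, 1/2) <- contains code 3/10
  'f': [0/1 + 1/1*1/2, 0/1 + 1/1*7/10) = [1/2, 7/10)
  'e': [0/1 + 1/1*7/10, 0/1 + 1/1*1/1) = [7/10, 1/1)
  emit 'c', narrow to [0/1, 1/2)
Step 2: interval [0/1, 1/2), width = 1/2 - 0/1 = 1/2
  'c': [0/1 + 1/2*0/1, 0/1 + 1/2*1/2) = [0/1, 1/4)
  'f': [0/1 + 1/2*1/2, 0/1 + 1/2*7/10) = [1/4, 7/20) <- contains code 3/10
  'e': [0/1 + 1/2*7/10, 0/1 + 1/2*1/1) = [7/20, 1/2)
  emit 'f', narrow to [1/4, 7/20)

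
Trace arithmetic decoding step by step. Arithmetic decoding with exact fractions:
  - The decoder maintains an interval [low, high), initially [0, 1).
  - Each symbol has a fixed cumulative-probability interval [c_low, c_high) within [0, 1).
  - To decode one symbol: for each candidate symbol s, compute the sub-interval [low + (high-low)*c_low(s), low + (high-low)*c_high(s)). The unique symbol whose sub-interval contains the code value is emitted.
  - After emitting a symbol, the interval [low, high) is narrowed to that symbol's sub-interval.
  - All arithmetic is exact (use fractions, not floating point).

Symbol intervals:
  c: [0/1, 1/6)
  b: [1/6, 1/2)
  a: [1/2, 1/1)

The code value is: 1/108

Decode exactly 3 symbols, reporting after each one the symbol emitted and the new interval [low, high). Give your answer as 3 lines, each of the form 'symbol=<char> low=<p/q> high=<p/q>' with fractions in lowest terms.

Answer: symbol=c low=0/1 high=1/6
symbol=c low=0/1 high=1/36
symbol=b low=1/216 high=1/72

Derivation:
Step 1: interval [0/1, 1/1), width = 1/1 - 0/1 = 1/1
  'c': [0/1 + 1/1*0/1, 0/1 + 1/1*1/6) = [0/1, 1/6) <- contains code 1/108
  'b': [0/1 + 1/1*1/6, 0/1 + 1/1*1/2) = [1/6, 1/2)
  'a': [0/1 + 1/1*1/2, 0/1 + 1/1*1/1) = [1/2, 1/1)
  emit 'c', narrow to [0/1, 1/6)
Step 2: interval [0/1, 1/6), width = 1/6 - 0/1 = 1/6
  'c': [0/1 + 1/6*0/1, 0/1 + 1/6*1/6) = [0/1, 1/36) <- contains code 1/108
  'b': [0/1 + 1/6*1/6, 0/1 + 1/6*1/2) = [1/36, 1/12)
  'a': [0/1 + 1/6*1/2, 0/1 + 1/6*1/1) = [1/12, 1/6)
  emit 'c', narrow to [0/1, 1/36)
Step 3: interval [0/1, 1/36), width = 1/36 - 0/1 = 1/36
  'c': [0/1 + 1/36*0/1, 0/1 + 1/36*1/6) = [0/1, 1/216)
  'b': [0/1 + 1/36*1/6, 0/1 + 1/36*1/2) = [1/216, 1/72) <- contains code 1/108
  'a': [0/1 + 1/36*1/2, 0/1 + 1/36*1/1) = [1/72, 1/36)
  emit 'b', narrow to [1/216, 1/72)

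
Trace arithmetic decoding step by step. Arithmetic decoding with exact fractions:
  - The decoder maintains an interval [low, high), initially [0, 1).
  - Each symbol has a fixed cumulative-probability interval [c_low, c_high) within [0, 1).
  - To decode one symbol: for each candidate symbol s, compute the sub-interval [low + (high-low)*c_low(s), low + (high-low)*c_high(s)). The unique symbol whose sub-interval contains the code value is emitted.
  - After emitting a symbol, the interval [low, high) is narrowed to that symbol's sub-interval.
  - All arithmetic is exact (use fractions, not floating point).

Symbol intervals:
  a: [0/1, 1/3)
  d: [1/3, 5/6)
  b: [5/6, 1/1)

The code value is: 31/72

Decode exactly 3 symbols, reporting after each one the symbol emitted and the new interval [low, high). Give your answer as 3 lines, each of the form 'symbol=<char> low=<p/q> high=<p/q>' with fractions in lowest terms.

Step 1: interval [0/1, 1/1), width = 1/1 - 0/1 = 1/1
  'a': [0/1 + 1/1*0/1, 0/1 + 1/1*1/3) = [0/1, 1/3)
  'd': [0/1 + 1/1*1/3, 0/1 + 1/1*5/6) = [1/3, 5/6) <- contains code 31/72
  'b': [0/1 + 1/1*5/6, 0/1 + 1/1*1/1) = [5/6, 1/1)
  emit 'd', narrow to [1/3, 5/6)
Step 2: interval [1/3, 5/6), width = 5/6 - 1/3 = 1/2
  'a': [1/3 + 1/2*0/1, 1/3 + 1/2*1/3) = [1/3, 1/2) <- contains code 31/72
  'd': [1/3 + 1/2*1/3, 1/3 + 1/2*5/6) = [1/2, 3/4)
  'b': [1/3 + 1/2*5/6, 1/3 + 1/2*1/1) = [3/4, 5/6)
  emit 'a', narrow to [1/3, 1/2)
Step 3: interval [1/3, 1/2), width = 1/2 - 1/3 = 1/6
  'a': [1/3 + 1/6*0/1, 1/3 + 1/6*1/3) = [1/3, 7/18)
  'd': [1/3 + 1/6*1/3, 1/3 + 1/6*5/6) = [7/18, 17/36) <- contains code 31/72
  'b': [1/3 + 1/6*5/6, 1/3 + 1/6*1/1) = [17/36, 1/2)
  emit 'd', narrow to [7/18, 17/36)

Answer: symbol=d low=1/3 high=5/6
symbol=a low=1/3 high=1/2
symbol=d low=7/18 high=17/36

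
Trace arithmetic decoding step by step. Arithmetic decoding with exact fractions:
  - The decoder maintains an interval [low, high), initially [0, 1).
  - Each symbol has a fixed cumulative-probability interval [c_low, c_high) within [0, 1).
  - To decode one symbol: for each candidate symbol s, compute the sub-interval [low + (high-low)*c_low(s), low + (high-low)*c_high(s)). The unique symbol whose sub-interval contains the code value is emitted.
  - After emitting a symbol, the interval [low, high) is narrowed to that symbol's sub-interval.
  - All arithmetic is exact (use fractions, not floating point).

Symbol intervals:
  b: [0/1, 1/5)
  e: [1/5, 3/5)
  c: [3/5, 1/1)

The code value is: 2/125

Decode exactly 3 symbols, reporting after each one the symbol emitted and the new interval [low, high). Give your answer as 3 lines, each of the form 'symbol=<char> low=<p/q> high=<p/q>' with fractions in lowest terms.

Step 1: interval [0/1, 1/1), width = 1/1 - 0/1 = 1/1
  'b': [0/1 + 1/1*0/1, 0/1 + 1/1*1/5) = [0/1, 1/5) <- contains code 2/125
  'e': [0/1 + 1/1*1/5, 0/1 + 1/1*3/5) = [1/5, 3/5)
  'c': [0/1 + 1/1*3/5, 0/1 + 1/1*1/1) = [3/5, 1/1)
  emit 'b', narrow to [0/1, 1/5)
Step 2: interval [0/1, 1/5), width = 1/5 - 0/1 = 1/5
  'b': [0/1 + 1/5*0/1, 0/1 + 1/5*1/5) = [0/1, 1/25) <- contains code 2/125
  'e': [0/1 + 1/5*1/5, 0/1 + 1/5*3/5) = [1/25, 3/25)
  'c': [0/1 + 1/5*3/5, 0/1 + 1/5*1/1) = [3/25, 1/5)
  emit 'b', narrow to [0/1, 1/25)
Step 3: interval [0/1, 1/25), width = 1/25 - 0/1 = 1/25
  'b': [0/1 + 1/25*0/1, 0/1 + 1/25*1/5) = [0/1, 1/125)
  'e': [0/1 + 1/25*1/5, 0/1 + 1/25*3/5) = [1/125, 3/125) <- contains code 2/125
  'c': [0/1 + 1/25*3/5, 0/1 + 1/25*1/1) = [3/125, 1/25)
  emit 'e', narrow to [1/125, 3/125)

Answer: symbol=b low=0/1 high=1/5
symbol=b low=0/1 high=1/25
symbol=e low=1/125 high=3/125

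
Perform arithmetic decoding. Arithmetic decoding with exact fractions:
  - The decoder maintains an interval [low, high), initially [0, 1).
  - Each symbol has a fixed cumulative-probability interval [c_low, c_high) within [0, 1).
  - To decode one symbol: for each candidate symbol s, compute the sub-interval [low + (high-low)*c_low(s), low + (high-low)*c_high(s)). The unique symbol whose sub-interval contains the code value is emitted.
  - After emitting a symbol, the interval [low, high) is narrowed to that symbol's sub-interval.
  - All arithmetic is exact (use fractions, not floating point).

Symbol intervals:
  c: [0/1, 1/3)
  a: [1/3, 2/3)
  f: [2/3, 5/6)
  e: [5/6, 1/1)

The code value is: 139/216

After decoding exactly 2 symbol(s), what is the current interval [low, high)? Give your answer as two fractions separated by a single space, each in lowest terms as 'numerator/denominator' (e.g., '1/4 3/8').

Answer: 11/18 2/3

Derivation:
Step 1: interval [0/1, 1/1), width = 1/1 - 0/1 = 1/1
  'c': [0/1 + 1/1*0/1, 0/1 + 1/1*1/3) = [0/1, 1/3)
  'a': [0/1 + 1/1*1/3, 0/1 + 1/1*2/3) = [1/3, 2/3) <- contains code 139/216
  'f': [0/1 + 1/1*2/3, 0/1 + 1/1*5/6) = [2/3, 5/6)
  'e': [0/1 + 1/1*5/6, 0/1 + 1/1*1/1) = [5/6, 1/1)
  emit 'a', narrow to [1/3, 2/3)
Step 2: interval [1/3, 2/3), width = 2/3 - 1/3 = 1/3
  'c': [1/3 + 1/3*0/1, 1/3 + 1/3*1/3) = [1/3, 4/9)
  'a': [1/3 + 1/3*1/3, 1/3 + 1/3*2/3) = [4/9, 5/9)
  'f': [1/3 + 1/3*2/3, 1/3 + 1/3*5/6) = [5/9, 11/18)
  'e': [1/3 + 1/3*5/6, 1/3 + 1/3*1/1) = [11/18, 2/3) <- contains code 139/216
  emit 'e', narrow to [11/18, 2/3)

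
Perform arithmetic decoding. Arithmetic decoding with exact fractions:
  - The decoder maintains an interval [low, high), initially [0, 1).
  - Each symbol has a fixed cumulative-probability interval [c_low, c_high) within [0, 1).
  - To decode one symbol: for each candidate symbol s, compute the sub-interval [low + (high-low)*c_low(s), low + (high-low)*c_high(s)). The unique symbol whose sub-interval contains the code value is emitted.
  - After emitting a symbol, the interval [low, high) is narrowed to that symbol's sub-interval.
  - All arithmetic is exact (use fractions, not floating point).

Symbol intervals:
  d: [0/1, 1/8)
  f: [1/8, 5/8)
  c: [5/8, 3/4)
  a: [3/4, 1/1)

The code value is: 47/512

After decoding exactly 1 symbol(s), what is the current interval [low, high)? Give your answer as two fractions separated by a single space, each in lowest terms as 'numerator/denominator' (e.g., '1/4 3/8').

Answer: 0/1 1/8

Derivation:
Step 1: interval [0/1, 1/1), width = 1/1 - 0/1 = 1/1
  'd': [0/1 + 1/1*0/1, 0/1 + 1/1*1/8) = [0/1, 1/8) <- contains code 47/512
  'f': [0/1 + 1/1*1/8, 0/1 + 1/1*5/8) = [1/8, 5/8)
  'c': [0/1 + 1/1*5/8, 0/1 + 1/1*3/4) = [5/8, 3/4)
  'a': [0/1 + 1/1*3/4, 0/1 + 1/1*1/1) = [3/4, 1/1)
  emit 'd', narrow to [0/1, 1/8)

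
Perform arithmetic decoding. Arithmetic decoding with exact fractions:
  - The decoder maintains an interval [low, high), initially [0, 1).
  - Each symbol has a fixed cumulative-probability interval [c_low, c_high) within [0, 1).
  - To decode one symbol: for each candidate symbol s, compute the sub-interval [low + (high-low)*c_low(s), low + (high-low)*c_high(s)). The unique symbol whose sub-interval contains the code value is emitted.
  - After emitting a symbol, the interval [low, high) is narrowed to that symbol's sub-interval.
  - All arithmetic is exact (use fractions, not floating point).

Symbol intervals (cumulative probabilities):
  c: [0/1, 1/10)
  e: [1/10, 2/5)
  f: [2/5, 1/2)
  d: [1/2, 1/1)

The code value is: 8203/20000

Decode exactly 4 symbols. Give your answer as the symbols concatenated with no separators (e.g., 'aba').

Step 1: interval [0/1, 1/1), width = 1/1 - 0/1 = 1/1
  'c': [0/1 + 1/1*0/1, 0/1 + 1/1*1/10) = [0/1, 1/10)
  'e': [0/1 + 1/1*1/10, 0/1 + 1/1*2/5) = [1/10, 2/5)
  'f': [0/1 + 1/1*2/5, 0/1 + 1/1*1/2) = [2/5, 1/2) <- contains code 8203/20000
  'd': [0/1 + 1/1*1/2, 0/1 + 1/1*1/1) = [1/2, 1/1)
  emit 'f', narrow to [2/5, 1/2)
Step 2: interval [2/5, 1/2), width = 1/2 - 2/5 = 1/10
  'c': [2/5 + 1/10*0/1, 2/5 + 1/10*1/10) = [2/5, 41/100)
  'e': [2/5 + 1/10*1/10, 2/5 + 1/10*2/5) = [41/100, 11/25) <- contains code 8203/20000
  'f': [2/5 + 1/10*2/5, 2/5 + 1/10*1/2) = [11/25, 9/20)
  'd': [2/5 + 1/10*1/2, 2/5 + 1/10*1/1) = [9/20, 1/2)
  emit 'e', narrow to [41/100, 11/25)
Step 3: interval [41/100, 11/25), width = 11/25 - 41/100 = 3/100
  'c': [41/100 + 3/100*0/1, 41/100 + 3/100*1/10) = [41/100, 413/1000) <- contains code 8203/20000
  'e': [41/100 + 3/100*1/10, 41/100 + 3/100*2/5) = [413/1000, 211/500)
  'f': [41/100 + 3/100*2/5, 41/100 + 3/100*1/2) = [211/500, 17/40)
  'd': [41/100 + 3/100*1/2, 41/100 + 3/100*1/1) = [17/40, 11/25)
  emit 'c', narrow to [41/100, 413/1000)
Step 4: interval [41/100, 413/1000), width = 413/1000 - 41/100 = 3/1000
  'c': [41/100 + 3/1000*0/1, 41/100 + 3/1000*1/10) = [41/100, 4103/10000) <- contains code 8203/20000
  'e': [41/100 + 3/1000*1/10, 41/100 + 3/1000*2/5) = [4103/10000, 257/625)
  'f': [41/100 + 3/1000*2/5, 41/100 + 3/1000*1/2) = [257/625, 823/2000)
  'd': [41/100 + 3/1000*1/2, 41/100 + 3/1000*1/1) = [823/2000, 413/1000)
  emit 'c', narrow to [41/100, 4103/10000)

Answer: fecc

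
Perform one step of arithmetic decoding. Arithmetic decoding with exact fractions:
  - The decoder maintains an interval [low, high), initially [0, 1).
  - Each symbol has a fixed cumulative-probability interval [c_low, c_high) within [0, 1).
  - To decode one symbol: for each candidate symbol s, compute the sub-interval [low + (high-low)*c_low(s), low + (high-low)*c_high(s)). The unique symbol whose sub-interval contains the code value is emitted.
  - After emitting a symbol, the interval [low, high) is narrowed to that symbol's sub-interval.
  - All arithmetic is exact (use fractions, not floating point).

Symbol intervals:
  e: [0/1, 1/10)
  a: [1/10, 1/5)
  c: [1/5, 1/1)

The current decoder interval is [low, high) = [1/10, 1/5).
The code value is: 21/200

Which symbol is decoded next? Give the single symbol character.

Answer: e

Derivation:
Interval width = high − low = 1/5 − 1/10 = 1/10
Scaled code = (code − low) / width = (21/200 − 1/10) / 1/10 = 1/20
  e: [0/1, 1/10) ← scaled code falls here ✓
  a: [1/10, 1/5) 
  c: [1/5, 1/1) 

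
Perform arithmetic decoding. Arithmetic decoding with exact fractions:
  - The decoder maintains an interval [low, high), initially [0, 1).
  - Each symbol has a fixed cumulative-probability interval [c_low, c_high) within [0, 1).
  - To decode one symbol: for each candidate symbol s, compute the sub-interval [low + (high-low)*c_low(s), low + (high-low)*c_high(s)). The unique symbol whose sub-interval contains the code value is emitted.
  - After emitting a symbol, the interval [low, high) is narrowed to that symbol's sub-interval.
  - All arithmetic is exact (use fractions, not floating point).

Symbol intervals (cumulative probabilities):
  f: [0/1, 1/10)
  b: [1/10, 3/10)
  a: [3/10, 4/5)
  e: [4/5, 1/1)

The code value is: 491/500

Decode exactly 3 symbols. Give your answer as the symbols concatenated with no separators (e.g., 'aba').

Answer: eea

Derivation:
Step 1: interval [0/1, 1/1), width = 1/1 - 0/1 = 1/1
  'f': [0/1 + 1/1*0/1, 0/1 + 1/1*1/10) = [0/1, 1/10)
  'b': [0/1 + 1/1*1/10, 0/1 + 1/1*3/10) = [1/10, 3/10)
  'a': [0/1 + 1/1*3/10, 0/1 + 1/1*4/5) = [3/10, 4/5)
  'e': [0/1 + 1/1*4/5, 0/1 + 1/1*1/1) = [4/5, 1/1) <- contains code 491/500
  emit 'e', narrow to [4/5, 1/1)
Step 2: interval [4/5, 1/1), width = 1/1 - 4/5 = 1/5
  'f': [4/5 + 1/5*0/1, 4/5 + 1/5*1/10) = [4/5, 41/50)
  'b': [4/5 + 1/5*1/10, 4/5 + 1/5*3/10) = [41/50, 43/50)
  'a': [4/5 + 1/5*3/10, 4/5 + 1/5*4/5) = [43/50, 24/25)
  'e': [4/5 + 1/5*4/5, 4/5 + 1/5*1/1) = [24/25, 1/1) <- contains code 491/500
  emit 'e', narrow to [24/25, 1/1)
Step 3: interval [24/25, 1/1), width = 1/1 - 24/25 = 1/25
  'f': [24/25 + 1/25*0/1, 24/25 + 1/25*1/10) = [24/25, 241/250)
  'b': [24/25 + 1/25*1/10, 24/25 + 1/25*3/10) = [241/250, 243/250)
  'a': [24/25 + 1/25*3/10, 24/25 + 1/25*4/5) = [243/250, 124/125) <- contains code 491/500
  'e': [24/25 + 1/25*4/5, 24/25 + 1/25*1/1) = [124/125, 1/1)
  emit 'a', narrow to [243/250, 124/125)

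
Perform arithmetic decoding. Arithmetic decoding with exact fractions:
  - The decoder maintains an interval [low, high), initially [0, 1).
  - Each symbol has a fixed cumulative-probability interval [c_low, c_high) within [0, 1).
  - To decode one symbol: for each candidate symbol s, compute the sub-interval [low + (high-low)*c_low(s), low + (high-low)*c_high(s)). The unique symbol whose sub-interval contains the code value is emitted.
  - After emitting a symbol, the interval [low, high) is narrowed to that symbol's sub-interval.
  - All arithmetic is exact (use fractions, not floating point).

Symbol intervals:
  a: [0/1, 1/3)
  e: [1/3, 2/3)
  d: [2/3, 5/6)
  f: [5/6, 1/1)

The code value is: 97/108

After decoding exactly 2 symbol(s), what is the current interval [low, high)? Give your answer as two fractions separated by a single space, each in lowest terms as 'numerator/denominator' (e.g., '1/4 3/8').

Answer: 8/9 17/18

Derivation:
Step 1: interval [0/1, 1/1), width = 1/1 - 0/1 = 1/1
  'a': [0/1 + 1/1*0/1, 0/1 + 1/1*1/3) = [0/1, 1/3)
  'e': [0/1 + 1/1*1/3, 0/1 + 1/1*2/3) = [1/3, 2/3)
  'd': [0/1 + 1/1*2/3, 0/1 + 1/1*5/6) = [2/3, 5/6)
  'f': [0/1 + 1/1*5/6, 0/1 + 1/1*1/1) = [5/6, 1/1) <- contains code 97/108
  emit 'f', narrow to [5/6, 1/1)
Step 2: interval [5/6, 1/1), width = 1/1 - 5/6 = 1/6
  'a': [5/6 + 1/6*0/1, 5/6 + 1/6*1/3) = [5/6, 8/9)
  'e': [5/6 + 1/6*1/3, 5/6 + 1/6*2/3) = [8/9, 17/18) <- contains code 97/108
  'd': [5/6 + 1/6*2/3, 5/6 + 1/6*5/6) = [17/18, 35/36)
  'f': [5/6 + 1/6*5/6, 5/6 + 1/6*1/1) = [35/36, 1/1)
  emit 'e', narrow to [8/9, 17/18)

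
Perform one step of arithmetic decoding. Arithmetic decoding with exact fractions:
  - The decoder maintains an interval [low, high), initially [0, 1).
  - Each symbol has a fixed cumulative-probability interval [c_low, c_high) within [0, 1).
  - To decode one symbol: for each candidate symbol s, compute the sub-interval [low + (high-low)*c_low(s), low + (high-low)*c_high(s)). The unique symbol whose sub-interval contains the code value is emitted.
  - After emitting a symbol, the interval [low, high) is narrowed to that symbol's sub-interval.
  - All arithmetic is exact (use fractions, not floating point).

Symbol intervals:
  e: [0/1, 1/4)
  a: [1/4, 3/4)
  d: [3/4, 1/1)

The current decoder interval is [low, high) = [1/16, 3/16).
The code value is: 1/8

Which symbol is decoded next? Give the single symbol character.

Interval width = high − low = 3/16 − 1/16 = 1/8
Scaled code = (code − low) / width = (1/8 − 1/16) / 1/8 = 1/2
  e: [0/1, 1/4) 
  a: [1/4, 3/4) ← scaled code falls here ✓
  d: [3/4, 1/1) 

Answer: a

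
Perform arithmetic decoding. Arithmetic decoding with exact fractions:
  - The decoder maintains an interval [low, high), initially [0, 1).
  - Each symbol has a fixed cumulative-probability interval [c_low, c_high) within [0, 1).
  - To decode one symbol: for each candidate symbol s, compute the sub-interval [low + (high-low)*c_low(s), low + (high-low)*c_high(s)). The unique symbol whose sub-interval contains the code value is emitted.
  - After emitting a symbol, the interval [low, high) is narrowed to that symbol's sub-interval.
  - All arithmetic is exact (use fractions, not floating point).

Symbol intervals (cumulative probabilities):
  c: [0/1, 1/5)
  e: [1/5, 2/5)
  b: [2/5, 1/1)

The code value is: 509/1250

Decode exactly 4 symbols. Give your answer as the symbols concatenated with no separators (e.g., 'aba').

Step 1: interval [0/1, 1/1), width = 1/1 - 0/1 = 1/1
  'c': [0/1 + 1/1*0/1, 0/1 + 1/1*1/5) = [0/1, 1/5)
  'e': [0/1 + 1/1*1/5, 0/1 + 1/1*2/5) = [1/5, 2/5)
  'b': [0/1 + 1/1*2/5, 0/1 + 1/1*1/1) = [2/5, 1/1) <- contains code 509/1250
  emit 'b', narrow to [2/5, 1/1)
Step 2: interval [2/5, 1/1), width = 1/1 - 2/5 = 3/5
  'c': [2/5 + 3/5*0/1, 2/5 + 3/5*1/5) = [2/5, 13/25) <- contains code 509/1250
  'e': [2/5 + 3/5*1/5, 2/5 + 3/5*2/5) = [13/25, 16/25)
  'b': [2/5 + 3/5*2/5, 2/5 + 3/5*1/1) = [16/25, 1/1)
  emit 'c', narrow to [2/5, 13/25)
Step 3: interval [2/5, 13/25), width = 13/25 - 2/5 = 3/25
  'c': [2/5 + 3/25*0/1, 2/5 + 3/25*1/5) = [2/5, 53/125) <- contains code 509/1250
  'e': [2/5 + 3/25*1/5, 2/5 + 3/25*2/5) = [53/125, 56/125)
  'b': [2/5 + 3/25*2/5, 2/5 + 3/25*1/1) = [56/125, 13/25)
  emit 'c', narrow to [2/5, 53/125)
Step 4: interval [2/5, 53/125), width = 53/125 - 2/5 = 3/125
  'c': [2/5 + 3/125*0/1, 2/5 + 3/125*1/5) = [2/5, 253/625)
  'e': [2/5 + 3/125*1/5, 2/5 + 3/125*2/5) = [253/625, 256/625) <- contains code 509/1250
  'b': [2/5 + 3/125*2/5, 2/5 + 3/125*1/1) = [256/625, 53/125)
  emit 'e', narrow to [253/625, 256/625)

Answer: bcce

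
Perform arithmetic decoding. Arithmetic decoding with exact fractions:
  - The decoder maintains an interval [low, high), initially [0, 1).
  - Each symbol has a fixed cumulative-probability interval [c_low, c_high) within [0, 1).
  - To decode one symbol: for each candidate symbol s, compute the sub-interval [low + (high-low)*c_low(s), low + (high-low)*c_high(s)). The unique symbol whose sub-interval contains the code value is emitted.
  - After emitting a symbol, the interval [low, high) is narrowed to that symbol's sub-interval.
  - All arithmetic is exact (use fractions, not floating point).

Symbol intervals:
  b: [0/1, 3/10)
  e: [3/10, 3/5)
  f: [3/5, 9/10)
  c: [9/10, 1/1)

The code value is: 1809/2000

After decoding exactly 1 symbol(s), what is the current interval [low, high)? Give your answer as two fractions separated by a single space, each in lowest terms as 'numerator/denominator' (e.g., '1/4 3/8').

Step 1: interval [0/1, 1/1), width = 1/1 - 0/1 = 1/1
  'b': [0/1 + 1/1*0/1, 0/1 + 1/1*3/10) = [0/1, 3/10)
  'e': [0/1 + 1/1*3/10, 0/1 + 1/1*3/5) = [3/10, 3/5)
  'f': [0/1 + 1/1*3/5, 0/1 + 1/1*9/10) = [3/5, 9/10)
  'c': [0/1 + 1/1*9/10, 0/1 + 1/1*1/1) = [9/10, 1/1) <- contains code 1809/2000
  emit 'c', narrow to [9/10, 1/1)

Answer: 9/10 1/1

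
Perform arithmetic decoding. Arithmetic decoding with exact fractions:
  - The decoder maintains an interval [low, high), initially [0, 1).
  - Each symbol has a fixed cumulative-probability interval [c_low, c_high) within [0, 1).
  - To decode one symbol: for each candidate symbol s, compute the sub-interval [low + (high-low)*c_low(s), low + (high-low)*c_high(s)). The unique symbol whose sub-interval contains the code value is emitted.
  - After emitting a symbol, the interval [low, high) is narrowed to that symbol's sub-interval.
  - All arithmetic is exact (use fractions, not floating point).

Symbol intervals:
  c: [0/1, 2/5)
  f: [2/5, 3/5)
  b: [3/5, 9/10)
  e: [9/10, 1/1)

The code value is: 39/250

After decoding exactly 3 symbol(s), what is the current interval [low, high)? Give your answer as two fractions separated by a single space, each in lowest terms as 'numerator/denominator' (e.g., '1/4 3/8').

Answer: 18/125 4/25

Derivation:
Step 1: interval [0/1, 1/1), width = 1/1 - 0/1 = 1/1
  'c': [0/1 + 1/1*0/1, 0/1 + 1/1*2/5) = [0/1, 2/5) <- contains code 39/250
  'f': [0/1 + 1/1*2/5, 0/1 + 1/1*3/5) = [2/5, 3/5)
  'b': [0/1 + 1/1*3/5, 0/1 + 1/1*9/10) = [3/5, 9/10)
  'e': [0/1 + 1/1*9/10, 0/1 + 1/1*1/1) = [9/10, 1/1)
  emit 'c', narrow to [0/1, 2/5)
Step 2: interval [0/1, 2/5), width = 2/5 - 0/1 = 2/5
  'c': [0/1 + 2/5*0/1, 0/1 + 2/5*2/5) = [0/1, 4/25) <- contains code 39/250
  'f': [0/1 + 2/5*2/5, 0/1 + 2/5*3/5) = [4/25, 6/25)
  'b': [0/1 + 2/5*3/5, 0/1 + 2/5*9/10) = [6/25, 9/25)
  'e': [0/1 + 2/5*9/10, 0/1 + 2/5*1/1) = [9/25, 2/5)
  emit 'c', narrow to [0/1, 4/25)
Step 3: interval [0/1, 4/25), width = 4/25 - 0/1 = 4/25
  'c': [0/1 + 4/25*0/1, 0/1 + 4/25*2/5) = [0/1, 8/125)
  'f': [0/1 + 4/25*2/5, 0/1 + 4/25*3/5) = [8/125, 12/125)
  'b': [0/1 + 4/25*3/5, 0/1 + 4/25*9/10) = [12/125, 18/125)
  'e': [0/1 + 4/25*9/10, 0/1 + 4/25*1/1) = [18/125, 4/25) <- contains code 39/250
  emit 'e', narrow to [18/125, 4/25)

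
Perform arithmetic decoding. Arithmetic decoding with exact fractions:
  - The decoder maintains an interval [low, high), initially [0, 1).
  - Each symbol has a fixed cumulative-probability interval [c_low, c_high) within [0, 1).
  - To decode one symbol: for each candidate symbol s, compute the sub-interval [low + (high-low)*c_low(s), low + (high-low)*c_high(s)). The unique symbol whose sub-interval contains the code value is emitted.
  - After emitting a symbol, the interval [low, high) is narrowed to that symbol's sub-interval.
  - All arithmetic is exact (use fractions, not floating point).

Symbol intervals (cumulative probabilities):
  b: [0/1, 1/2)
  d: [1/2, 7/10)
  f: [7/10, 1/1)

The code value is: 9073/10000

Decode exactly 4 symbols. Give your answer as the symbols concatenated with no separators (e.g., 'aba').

Step 1: interval [0/1, 1/1), width = 1/1 - 0/1 = 1/1
  'b': [0/1 + 1/1*0/1, 0/1 + 1/1*1/2) = [0/1, 1/2)
  'd': [0/1 + 1/1*1/2, 0/1 + 1/1*7/10) = [1/2, 7/10)
  'f': [0/1 + 1/1*7/10, 0/1 + 1/1*1/1) = [7/10, 1/1) <- contains code 9073/10000
  emit 'f', narrow to [7/10, 1/1)
Step 2: interval [7/10, 1/1), width = 1/1 - 7/10 = 3/10
  'b': [7/10 + 3/10*0/1, 7/10 + 3/10*1/2) = [7/10, 17/20)
  'd': [7/10 + 3/10*1/2, 7/10 + 3/10*7/10) = [17/20, 91/100) <- contains code 9073/10000
  'f': [7/10 + 3/10*7/10, 7/10 + 3/10*1/1) = [91/100, 1/1)
  emit 'd', narrow to [17/20, 91/100)
Step 3: interval [17/20, 91/100), width = 91/100 - 17/20 = 3/50
  'b': [17/20 + 3/50*0/1, 17/20 + 3/50*1/2) = [17/20, 22/25)
  'd': [17/20 + 3/50*1/2, 17/20 + 3/50*7/10) = [22/25, 223/250)
  'f': [17/20 + 3/50*7/10, 17/20 + 3/50*1/1) = [223/250, 91/100) <- contains code 9073/10000
  emit 'f', narrow to [223/250, 91/100)
Step 4: interval [223/250, 91/100), width = 91/100 - 223/250 = 9/500
  'b': [223/250 + 9/500*0/1, 223/250 + 9/500*1/2) = [223/250, 901/1000)
  'd': [223/250 + 9/500*1/2, 223/250 + 9/500*7/10) = [901/1000, 4523/5000)
  'f': [223/250 + 9/500*7/10, 223/250 + 9/500*1/1) = [4523/5000, 91/100) <- contains code 9073/10000
  emit 'f', narrow to [4523/5000, 91/100)

Answer: fdff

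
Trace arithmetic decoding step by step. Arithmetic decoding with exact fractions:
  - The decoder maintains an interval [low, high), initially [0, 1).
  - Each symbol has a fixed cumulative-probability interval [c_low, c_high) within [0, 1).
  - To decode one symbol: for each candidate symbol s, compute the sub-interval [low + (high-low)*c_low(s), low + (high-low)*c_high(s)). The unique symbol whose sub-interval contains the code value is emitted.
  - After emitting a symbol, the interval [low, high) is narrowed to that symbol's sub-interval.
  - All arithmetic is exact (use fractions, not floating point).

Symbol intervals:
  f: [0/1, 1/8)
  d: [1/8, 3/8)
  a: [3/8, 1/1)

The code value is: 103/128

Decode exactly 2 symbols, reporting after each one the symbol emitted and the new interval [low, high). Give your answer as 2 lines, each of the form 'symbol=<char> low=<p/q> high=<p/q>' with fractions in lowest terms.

Step 1: interval [0/1, 1/1), width = 1/1 - 0/1 = 1/1
  'f': [0/1 + 1/1*0/1, 0/1 + 1/1*1/8) = [0/1, 1/8)
  'd': [0/1 + 1/1*1/8, 0/1 + 1/1*3/8) = [1/8, 3/8)
  'a': [0/1 + 1/1*3/8, 0/1 + 1/1*1/1) = [3/8, 1/1) <- contains code 103/128
  emit 'a', narrow to [3/8, 1/1)
Step 2: interval [3/8, 1/1), width = 1/1 - 3/8 = 5/8
  'f': [3/8 + 5/8*0/1, 3/8 + 5/8*1/8) = [3/8, 29/64)
  'd': [3/8 + 5/8*1/8, 3/8 + 5/8*3/8) = [29/64, 39/64)
  'a': [3/8 + 5/8*3/8, 3/8 + 5/8*1/1) = [39/64, 1/1) <- contains code 103/128
  emit 'a', narrow to [39/64, 1/1)

Answer: symbol=a low=3/8 high=1/1
symbol=a low=39/64 high=1/1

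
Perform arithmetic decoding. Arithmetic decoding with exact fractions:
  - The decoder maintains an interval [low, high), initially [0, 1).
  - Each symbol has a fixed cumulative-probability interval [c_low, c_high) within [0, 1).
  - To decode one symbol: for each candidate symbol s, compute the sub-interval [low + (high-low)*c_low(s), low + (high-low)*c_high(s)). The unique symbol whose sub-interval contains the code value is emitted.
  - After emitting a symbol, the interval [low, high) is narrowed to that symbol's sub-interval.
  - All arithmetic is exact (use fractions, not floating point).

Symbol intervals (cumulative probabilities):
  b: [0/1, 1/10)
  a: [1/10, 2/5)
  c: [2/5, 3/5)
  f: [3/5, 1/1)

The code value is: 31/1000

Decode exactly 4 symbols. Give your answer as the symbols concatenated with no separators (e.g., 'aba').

Answer: bafa

Derivation:
Step 1: interval [0/1, 1/1), width = 1/1 - 0/1 = 1/1
  'b': [0/1 + 1/1*0/1, 0/1 + 1/1*1/10) = [0/1, 1/10) <- contains code 31/1000
  'a': [0/1 + 1/1*1/10, 0/1 + 1/1*2/5) = [1/10, 2/5)
  'c': [0/1 + 1/1*2/5, 0/1 + 1/1*3/5) = [2/5, 3/5)
  'f': [0/1 + 1/1*3/5, 0/1 + 1/1*1/1) = [3/5, 1/1)
  emit 'b', narrow to [0/1, 1/10)
Step 2: interval [0/1, 1/10), width = 1/10 - 0/1 = 1/10
  'b': [0/1 + 1/10*0/1, 0/1 + 1/10*1/10) = [0/1, 1/100)
  'a': [0/1 + 1/10*1/10, 0/1 + 1/10*2/5) = [1/100, 1/25) <- contains code 31/1000
  'c': [0/1 + 1/10*2/5, 0/1 + 1/10*3/5) = [1/25, 3/50)
  'f': [0/1 + 1/10*3/5, 0/1 + 1/10*1/1) = [3/50, 1/10)
  emit 'a', narrow to [1/100, 1/25)
Step 3: interval [1/100, 1/25), width = 1/25 - 1/100 = 3/100
  'b': [1/100 + 3/100*0/1, 1/100 + 3/100*1/10) = [1/100, 13/1000)
  'a': [1/100 + 3/100*1/10, 1/100 + 3/100*2/5) = [13/1000, 11/500)
  'c': [1/100 + 3/100*2/5, 1/100 + 3/100*3/5) = [11/500, 7/250)
  'f': [1/100 + 3/100*3/5, 1/100 + 3/100*1/1) = [7/250, 1/25) <- contains code 31/1000
  emit 'f', narrow to [7/250, 1/25)
Step 4: interval [7/250, 1/25), width = 1/25 - 7/250 = 3/250
  'b': [7/250 + 3/250*0/1, 7/250 + 3/250*1/10) = [7/250, 73/2500)
  'a': [7/250 + 3/250*1/10, 7/250 + 3/250*2/5) = [73/2500, 41/1250) <- contains code 31/1000
  'c': [7/250 + 3/250*2/5, 7/250 + 3/250*3/5) = [41/1250, 22/625)
  'f': [7/250 + 3/250*3/5, 7/250 + 3/250*1/1) = [22/625, 1/25)
  emit 'a', narrow to [73/2500, 41/1250)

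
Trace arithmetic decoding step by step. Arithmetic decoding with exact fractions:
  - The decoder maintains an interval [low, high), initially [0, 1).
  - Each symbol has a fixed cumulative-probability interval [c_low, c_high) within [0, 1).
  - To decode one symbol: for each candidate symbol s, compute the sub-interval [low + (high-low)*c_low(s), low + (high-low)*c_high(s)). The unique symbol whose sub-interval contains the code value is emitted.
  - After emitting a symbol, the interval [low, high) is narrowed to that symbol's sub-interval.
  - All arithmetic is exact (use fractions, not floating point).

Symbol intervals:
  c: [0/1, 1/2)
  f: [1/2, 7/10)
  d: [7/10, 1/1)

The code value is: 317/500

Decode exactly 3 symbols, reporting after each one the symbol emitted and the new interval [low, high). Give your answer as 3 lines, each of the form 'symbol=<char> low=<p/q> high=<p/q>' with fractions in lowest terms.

Step 1: interval [0/1, 1/1), width = 1/1 - 0/1 = 1/1
  'c': [0/1 + 1/1*0/1, 0/1 + 1/1*1/2) = [0/1, 1/2)
  'f': [0/1 + 1/1*1/2, 0/1 + 1/1*7/10) = [1/2, 7/10) <- contains code 317/500
  'd': [0/1 + 1/1*7/10, 0/1 + 1/1*1/1) = [7/10, 1/1)
  emit 'f', narrow to [1/2, 7/10)
Step 2: interval [1/2, 7/10), width = 7/10 - 1/2 = 1/5
  'c': [1/2 + 1/5*0/1, 1/2 + 1/5*1/2) = [1/2, 3/5)
  'f': [1/2 + 1/5*1/2, 1/2 + 1/5*7/10) = [3/5, 16/25) <- contains code 317/500
  'd': [1/2 + 1/5*7/10, 1/2 + 1/5*1/1) = [16/25, 7/10)
  emit 'f', narrow to [3/5, 16/25)
Step 3: interval [3/5, 16/25), width = 16/25 - 3/5 = 1/25
  'c': [3/5 + 1/25*0/1, 3/5 + 1/25*1/2) = [3/5, 31/50)
  'f': [3/5 + 1/25*1/2, 3/5 + 1/25*7/10) = [31/50, 157/250)
  'd': [3/5 + 1/25*7/10, 3/5 + 1/25*1/1) = [157/250, 16/25) <- contains code 317/500
  emit 'd', narrow to [157/250, 16/25)

Answer: symbol=f low=1/2 high=7/10
symbol=f low=3/5 high=16/25
symbol=d low=157/250 high=16/25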